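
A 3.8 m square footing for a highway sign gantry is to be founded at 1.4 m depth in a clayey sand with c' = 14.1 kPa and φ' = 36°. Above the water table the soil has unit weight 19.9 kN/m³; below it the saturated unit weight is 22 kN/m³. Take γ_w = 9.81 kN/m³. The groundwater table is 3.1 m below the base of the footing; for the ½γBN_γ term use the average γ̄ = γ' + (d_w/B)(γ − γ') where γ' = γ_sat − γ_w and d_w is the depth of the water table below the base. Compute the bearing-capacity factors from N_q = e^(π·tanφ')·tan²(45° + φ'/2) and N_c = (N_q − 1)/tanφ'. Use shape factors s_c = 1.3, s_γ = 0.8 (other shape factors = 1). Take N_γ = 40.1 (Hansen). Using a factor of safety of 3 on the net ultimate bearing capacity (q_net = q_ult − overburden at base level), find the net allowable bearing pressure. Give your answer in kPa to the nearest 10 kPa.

q_all(net) ≈ 1030 kPa

N_q = e^(π·tan36°)·tan²(63°) = 37.75; N_c = (N_q − 1)/tanφ' = 50.59.
Effective surcharge at the founding depth q = γ·D_f = 19.9 × 1.4 = 27.86 kPa.
With d_w = 3.1 m < B, γ̄ = 12.19 + (3.1/3.8) × (19.9 − 12.19) = 18.48 kN/m³.
q_ult = c·N_c·s_c + q·N_q + 0.5·γ·B·N_γ·s_γ
     = 14.1 × 50.585 × 1.3 + 27.86 × 37.752 + 0.5 × 18.48 × 3.8 × 40.1 × 0.8
     = 927.23 + 1051.8 + 1126.4 = 3105.4 kPa.
q_net = 3105.4 − 27.86 = 3077.5 kPa.
q_all(net) = 3077.5 / 3 = 1025.8 kPa.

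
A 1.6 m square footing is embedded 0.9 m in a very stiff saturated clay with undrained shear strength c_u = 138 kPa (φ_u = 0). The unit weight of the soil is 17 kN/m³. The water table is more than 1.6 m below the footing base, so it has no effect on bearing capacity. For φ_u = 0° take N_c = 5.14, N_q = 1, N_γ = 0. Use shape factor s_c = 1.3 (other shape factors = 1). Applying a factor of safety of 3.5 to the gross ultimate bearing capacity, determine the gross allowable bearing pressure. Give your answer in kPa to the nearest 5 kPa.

q_all ≈ 270 kPa

q = γ·D_f = 17 × 0.9 = 15.3 kPa.
c·N_c·s_c = 138 × 5.14 × 1.3 = 922.12 kPa
q·N_q = 15.3 × 1 = 15.3 kPa
q_ult = 922.12 + 15.3 = 937.42 kPa.
q_all = q_ult / FS = 937.42 / 3.5 = 267.83 kPa.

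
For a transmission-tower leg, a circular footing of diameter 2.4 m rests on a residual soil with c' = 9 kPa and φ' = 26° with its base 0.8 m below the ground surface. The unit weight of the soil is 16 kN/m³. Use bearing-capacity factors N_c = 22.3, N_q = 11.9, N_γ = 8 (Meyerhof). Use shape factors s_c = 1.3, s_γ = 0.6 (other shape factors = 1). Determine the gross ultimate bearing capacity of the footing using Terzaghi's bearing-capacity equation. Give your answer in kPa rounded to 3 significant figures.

q_ult ≈ 505 kPa

Overburden at base level: q = 16 × 0.8 = 12.8 kPa.
Cohesion term c·N_c·s_c = 9 × 22.3 × 1.3 = 260.91 kPa; surcharge term q·N_q = 12.8 × 11.9 = 152.32 kPa; self-weight term 0.5·γ·B·N_γ·s_γ = 0.5 × 16 × 2.4 × 8 × 0.6 = 92.16 kPa.
q_ult = 260.91 + 152.32 + 92.16 = 505.39 kPa.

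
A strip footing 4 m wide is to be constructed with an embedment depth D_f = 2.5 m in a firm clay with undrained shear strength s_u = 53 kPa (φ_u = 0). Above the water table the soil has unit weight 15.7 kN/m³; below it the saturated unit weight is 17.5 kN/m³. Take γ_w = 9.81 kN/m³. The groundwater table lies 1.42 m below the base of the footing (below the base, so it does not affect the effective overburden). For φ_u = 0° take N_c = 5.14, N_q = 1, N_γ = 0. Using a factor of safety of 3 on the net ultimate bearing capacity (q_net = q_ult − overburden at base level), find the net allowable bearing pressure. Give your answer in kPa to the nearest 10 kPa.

q_all(net) ≈ 90 kPa

q = γ·D_f = 15.7 × 2.5 = 39.25 kPa.
c·N_c = 53 × 5.14 = 272.42 kPa
q·N_q = 39.25 × 1 = 39.25 kPa
q_ult = 272.42 + 39.25 = 311.67 kPa.
q_net = 311.67 − 39.25 = 272.42 kPa.
q_all(net) = 272.42 / 3 = 90.807 kPa.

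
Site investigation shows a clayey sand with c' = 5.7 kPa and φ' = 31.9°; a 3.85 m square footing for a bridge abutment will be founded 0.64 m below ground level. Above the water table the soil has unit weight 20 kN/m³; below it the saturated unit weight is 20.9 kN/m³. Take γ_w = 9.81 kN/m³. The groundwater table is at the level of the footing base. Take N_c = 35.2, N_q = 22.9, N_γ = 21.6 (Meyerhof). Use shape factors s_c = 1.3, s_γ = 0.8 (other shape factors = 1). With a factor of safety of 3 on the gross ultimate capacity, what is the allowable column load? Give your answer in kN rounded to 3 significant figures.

Overburden at base level: q = 20 × 0.64 = 12.8 kPa.
Below the base the soil is submerged, so the ½γBN_γ term uses γ' = 20.9 − 9.81 = 11.09 kN/m³.
Cohesion term c·N_c·s_c = 5.7 × 35.2 × 1.3 = 260.83 kPa; surcharge term q·N_q = 12.8 × 22.9 = 293.12 kPa; self-weight term 0.5·γ·B·N_γ·s_γ = 0.5 × 11.09 × 3.85 × 21.6 × 0.8 = 368.9 kPa.
q_ult = 260.83 + 293.12 + 368.9 = 922.85 kPa.
Gross allowable pressure q_all = 922.85 / 3 = 307.62 kPa.
Footing area = 14.8225 m², so allowable column load = 307.62 × 14.8225 = 4559.6 kN.

P_all ≈ 4560 kN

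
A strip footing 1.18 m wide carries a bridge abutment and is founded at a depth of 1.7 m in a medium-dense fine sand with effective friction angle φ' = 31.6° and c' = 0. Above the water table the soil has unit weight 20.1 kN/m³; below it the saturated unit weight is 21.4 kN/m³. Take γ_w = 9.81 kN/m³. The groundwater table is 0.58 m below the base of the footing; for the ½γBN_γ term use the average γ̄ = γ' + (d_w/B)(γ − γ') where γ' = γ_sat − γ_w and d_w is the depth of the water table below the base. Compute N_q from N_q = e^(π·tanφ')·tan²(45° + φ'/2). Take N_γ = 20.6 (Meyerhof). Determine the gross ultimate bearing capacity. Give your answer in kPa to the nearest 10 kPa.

tan31.6° = 0.6152, so N_q = e^(π×0.6152)·tan²(60.8°) = 6.908 × 3.202 = 22.12.
Effective surcharge at the founding depth q = γ·D_f = 20.1 × 1.7 = 34.17 kPa.
With d_w = 0.58 m < B, γ̄ = 11.59 + (0.58/1.18) × (20.1 − 11.59) = 15.773 kN/m³.
q_ult = q·N_q + 0.5·γ·B·N_γ
     = 34.17 × 22.117 + 0.5 × 15.773 × 1.18 × 20.6
     = 755.75 + 191.7 = 947.45 kPa.

q_ult ≈ 950 kPa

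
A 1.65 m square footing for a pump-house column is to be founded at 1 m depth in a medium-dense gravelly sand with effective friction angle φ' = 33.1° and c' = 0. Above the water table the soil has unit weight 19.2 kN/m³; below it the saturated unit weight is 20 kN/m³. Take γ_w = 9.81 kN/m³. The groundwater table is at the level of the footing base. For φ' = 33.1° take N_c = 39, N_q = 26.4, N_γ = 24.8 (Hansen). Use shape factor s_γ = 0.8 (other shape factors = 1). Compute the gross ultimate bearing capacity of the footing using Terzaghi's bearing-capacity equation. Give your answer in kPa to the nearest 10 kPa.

q_ult ≈ 670 kPa

Effective surcharge at the founding depth q = γ·D_f = 19.2 × 1 = 19.2 kPa.
The water table coincides with the base, so in the self-weight term γ → γ' = 10.19 kN/m³.
q_ult = q·N_q + 0.5·γ·B·N_γ·s_γ
     = 19.2 × 26.4 + 0.5 × 10.19 × 1.65 × 24.8 × 0.8
     = 506.88 + 166.79 = 673.67 kPa.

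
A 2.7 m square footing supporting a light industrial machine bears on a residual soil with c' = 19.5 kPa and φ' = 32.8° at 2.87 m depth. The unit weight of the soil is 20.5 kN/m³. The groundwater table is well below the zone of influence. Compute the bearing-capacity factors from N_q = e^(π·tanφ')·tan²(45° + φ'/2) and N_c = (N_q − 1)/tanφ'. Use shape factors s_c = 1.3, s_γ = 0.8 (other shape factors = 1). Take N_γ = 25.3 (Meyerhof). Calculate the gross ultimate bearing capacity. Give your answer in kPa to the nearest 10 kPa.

tan32.8° = 0.6445, so N_q = e^(π×0.6445)·tan²(61.4°) = 7.573 × 3.364 = 25.48.
N_c = (25.48 − 1)/tan32.8° = 37.98.
q = γ·D_f = 20.5 × 2.87 = 58.835 kPa.
c·N_c·s_c = 19.5 × 37.98 × 1.3 = 962.8 kPa
q·N_q = 58.835 × 25.477 = 1498.9 kPa
0.5·γ·B·N_γ·s_γ = 0.5 × 20.5 × 2.7 × 25.3 × 0.8 = 560.14 kPa
q_ult = 962.8 + 1498.9 + 560.14 = 3021.9 kPa.

q_ult ≈ 3020 kPa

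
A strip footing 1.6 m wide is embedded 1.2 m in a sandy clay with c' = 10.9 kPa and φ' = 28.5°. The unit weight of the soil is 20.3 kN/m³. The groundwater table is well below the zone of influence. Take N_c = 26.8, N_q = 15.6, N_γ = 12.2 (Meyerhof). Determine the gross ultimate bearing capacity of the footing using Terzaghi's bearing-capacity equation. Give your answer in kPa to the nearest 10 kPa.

q_ult ≈ 870 kPa

q = γ·D_f = 20.3 × 1.2 = 24.36 kPa.
c·N_c = 10.9 × 26.8 = 292.12 kPa
q·N_q = 24.36 × 15.6 = 380.02 kPa
0.5·γ·B·N_γ = 0.5 × 20.3 × 1.6 × 12.2 = 198.13 kPa
q_ult = 292.12 + 380.02 + 198.13 = 870.26 kPa.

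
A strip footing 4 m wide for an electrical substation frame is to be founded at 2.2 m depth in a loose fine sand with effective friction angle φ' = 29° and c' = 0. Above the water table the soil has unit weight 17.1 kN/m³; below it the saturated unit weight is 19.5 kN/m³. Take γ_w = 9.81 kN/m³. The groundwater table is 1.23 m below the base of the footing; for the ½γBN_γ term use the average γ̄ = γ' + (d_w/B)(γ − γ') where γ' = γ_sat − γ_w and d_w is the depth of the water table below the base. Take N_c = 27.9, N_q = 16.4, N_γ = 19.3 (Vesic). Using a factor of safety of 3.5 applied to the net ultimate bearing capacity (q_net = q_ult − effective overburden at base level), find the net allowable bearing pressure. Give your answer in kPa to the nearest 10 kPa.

q = γ·D_f = 17.1 × 2.2 = 37.62 kPa.
γ' = 9.69 kN/m³; averaging over the depth B below the base, γ̄ = γ' + (d_w/B)(γ − γ') = 11.969 kN/m³.
q·N_q = 37.62 × 16.4 = 616.97 kPa
0.5·γ·B·N_γ = 0.5 × 11.969 × 4 × 19.3 = 461.99 kPa
q_ult = 616.97 + 461.99 = 1079 kPa.
Net ultimate: q_net = 1079 − 37.62 = 1041.3 kPa.
q_all(net) = 1041.3 / 3.5 = 297.52 kPa.

q_all(net) ≈ 300 kPa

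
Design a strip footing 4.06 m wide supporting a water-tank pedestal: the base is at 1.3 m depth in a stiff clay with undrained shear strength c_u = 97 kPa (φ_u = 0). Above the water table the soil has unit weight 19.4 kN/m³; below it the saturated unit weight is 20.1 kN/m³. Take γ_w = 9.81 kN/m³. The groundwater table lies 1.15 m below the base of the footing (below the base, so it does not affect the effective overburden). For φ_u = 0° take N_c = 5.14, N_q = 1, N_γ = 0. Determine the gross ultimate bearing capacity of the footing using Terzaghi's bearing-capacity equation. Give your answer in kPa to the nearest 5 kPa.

Effective surcharge at the founding depth q = γ·D_f = 19.4 × 1.3 = 25.22 kPa.
q_ult = c·N_c + q·N_q
     = 97 × 5.14 + 25.22 × 1
     = 498.58 + 25.22 = 523.8 kPa.

q_ult ≈ 525 kPa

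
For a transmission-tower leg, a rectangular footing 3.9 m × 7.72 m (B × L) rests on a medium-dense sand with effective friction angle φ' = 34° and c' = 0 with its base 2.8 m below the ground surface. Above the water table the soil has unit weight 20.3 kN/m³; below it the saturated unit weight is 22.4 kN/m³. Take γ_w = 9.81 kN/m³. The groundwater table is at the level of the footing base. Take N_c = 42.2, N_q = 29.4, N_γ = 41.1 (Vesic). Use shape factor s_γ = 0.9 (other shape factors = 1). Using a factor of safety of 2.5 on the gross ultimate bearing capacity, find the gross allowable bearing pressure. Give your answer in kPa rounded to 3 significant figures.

q_all ≈ 1030 kPa

q = γ·D_f = 20.3 × 2.8 = 56.84 kPa.
For the ½γBN_γ term take γ' = 22.4 − 9.81 = 12.59 kN/m³ (soil below base is submerged).
q·N_q = 56.84 × 29.4 = 1671.1 kPa
0.5·γ·B·N_γ·s_γ = 0.5 × 12.59 × 3.9 × 41.1 × 0.9 = 908.12 kPa
q_ult = 1671.1 + 908.12 = 2579.2 kPa.
q_all = 2579.2 / 2.5 = 1031.7 kPa.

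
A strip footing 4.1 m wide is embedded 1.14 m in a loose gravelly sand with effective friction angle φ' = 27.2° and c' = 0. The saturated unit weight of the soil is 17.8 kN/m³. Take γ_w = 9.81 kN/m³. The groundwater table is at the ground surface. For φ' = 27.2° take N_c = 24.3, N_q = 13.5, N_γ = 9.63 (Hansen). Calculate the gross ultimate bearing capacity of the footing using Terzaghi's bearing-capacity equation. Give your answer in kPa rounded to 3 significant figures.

With the water table at the surface the whole profile is submerged: γ' = 17.8 − 9.81 = 7.99 kN/m³, so q = γ'·D_f = 9.1086 kPa; the same γ' applies in the ½γBN_γ term.
q_ult = q·N_q + 0.5·γ·B·N_γ
     = 9.1086 × 13.5 + 0.5 × 7.99 × 4.1 × 9.63
     = 122.97 + 157.73 = 280.7 kPa.

q_ult ≈ 281 kPa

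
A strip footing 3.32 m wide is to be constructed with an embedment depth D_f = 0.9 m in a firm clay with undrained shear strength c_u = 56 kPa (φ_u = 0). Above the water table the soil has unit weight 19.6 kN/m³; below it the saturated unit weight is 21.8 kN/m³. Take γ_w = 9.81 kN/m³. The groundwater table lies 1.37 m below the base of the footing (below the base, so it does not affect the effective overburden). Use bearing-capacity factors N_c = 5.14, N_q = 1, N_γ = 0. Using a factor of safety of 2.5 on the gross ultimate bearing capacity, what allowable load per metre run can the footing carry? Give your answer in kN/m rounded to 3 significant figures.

q = γ·D_f = 19.6 × 0.9 = 17.64 kPa.
c·N_c = 56 × 5.14 = 287.84 kPa
q·N_q = 17.64 × 1 = 17.64 kPa
q_ult = 287.84 + 17.64 = 305.48 kPa.
Gross allowable pressure q_all = 305.48 / 2.5 = 122.19 kPa.
Allowable wall load = q_all × B = 122.19 × 3.32 = 405.68 kN per metre run.

≈ 406 kN/m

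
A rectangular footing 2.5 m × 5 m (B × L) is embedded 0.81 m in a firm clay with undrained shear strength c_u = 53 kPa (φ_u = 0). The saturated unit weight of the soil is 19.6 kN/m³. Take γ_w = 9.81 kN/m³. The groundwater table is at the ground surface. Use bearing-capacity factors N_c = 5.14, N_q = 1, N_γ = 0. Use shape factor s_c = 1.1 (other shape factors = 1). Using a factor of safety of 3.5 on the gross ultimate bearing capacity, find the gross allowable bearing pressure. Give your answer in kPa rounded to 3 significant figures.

q_all ≈ 87.9 kPa

With the water table at the surface the whole profile is submerged: γ' = 19.6 − 9.81 = 9.79 kN/m³, so q = γ'·D_f = 7.9299 kPa.
q_ult = c·N_c·s_c + q·N_q
     = 53 × 5.14 × 1.1 + 7.9299 × 1
     = 299.66 + 7.9299 = 307.59 kPa.
q_all = 307.59 / 3.5 = 87.883 kPa.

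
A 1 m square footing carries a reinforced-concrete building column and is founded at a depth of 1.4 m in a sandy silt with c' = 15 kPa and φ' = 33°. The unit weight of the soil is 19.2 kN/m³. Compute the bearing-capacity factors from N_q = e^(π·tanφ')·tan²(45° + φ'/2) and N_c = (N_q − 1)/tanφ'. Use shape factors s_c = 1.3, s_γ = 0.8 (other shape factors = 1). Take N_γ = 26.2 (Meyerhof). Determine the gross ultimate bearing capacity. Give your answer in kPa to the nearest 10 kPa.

q_ult ≈ 1660 kPa

tan33° = 0.6494, so N_q = e^(π×0.6494)·tan²(61.5°) = 7.692 × 3.392 = 26.09.
N_c = (26.09 − 1)/tan33° = 38.64.
Overburden at base level: q = 19.2 × 1.4 = 26.88 kPa.
Cohesion term c·N_c·s_c = 15 × 38.638 × 1.3 = 753.45 kPa; surcharge term q·N_q = 26.88 × 26.092 = 701.35 kPa; self-weight term 0.5·γ·B·N_γ·s_γ = 0.5 × 19.2 × 1 × 26.2 × 0.8 = 201.22 kPa.
q_ult = 753.45 + 701.35 + 201.22 = 1656 kPa.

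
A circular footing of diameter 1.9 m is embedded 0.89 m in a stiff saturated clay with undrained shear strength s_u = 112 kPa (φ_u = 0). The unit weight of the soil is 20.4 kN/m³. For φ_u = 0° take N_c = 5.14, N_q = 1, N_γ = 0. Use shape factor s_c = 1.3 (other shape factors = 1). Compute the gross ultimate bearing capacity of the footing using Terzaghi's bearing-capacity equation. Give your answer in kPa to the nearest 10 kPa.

q_ult ≈ 770 kPa

Overburden at base level: q = 20.4 × 0.89 = 18.156 kPa.
Cohesion term c·N_c·s_c = 112 × 5.14 × 1.3 = 748.38 kPa; surcharge term q·N_q = 18.156 × 1 = 18.156 kPa.
q_ult = 748.38 + 18.156 = 766.54 kPa.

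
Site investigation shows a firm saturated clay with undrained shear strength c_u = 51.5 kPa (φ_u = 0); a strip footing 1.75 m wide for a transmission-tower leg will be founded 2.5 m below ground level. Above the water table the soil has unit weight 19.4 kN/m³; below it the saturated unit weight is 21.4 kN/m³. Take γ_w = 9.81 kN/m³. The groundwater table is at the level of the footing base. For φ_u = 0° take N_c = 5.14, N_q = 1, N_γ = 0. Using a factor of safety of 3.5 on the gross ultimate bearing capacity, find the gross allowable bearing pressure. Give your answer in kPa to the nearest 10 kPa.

q = γ·D_f = 19.4 × 2.5 = 48.5 kPa.
c·N_c = 51.5 × 5.14 = 264.71 kPa
q·N_q = 48.5 × 1 = 48.5 kPa
q_ult = 264.71 + 48.5 = 313.21 kPa.
q_all = 313.21 / 3.5 = 89.489 kPa.

q_all ≈ 90 kPa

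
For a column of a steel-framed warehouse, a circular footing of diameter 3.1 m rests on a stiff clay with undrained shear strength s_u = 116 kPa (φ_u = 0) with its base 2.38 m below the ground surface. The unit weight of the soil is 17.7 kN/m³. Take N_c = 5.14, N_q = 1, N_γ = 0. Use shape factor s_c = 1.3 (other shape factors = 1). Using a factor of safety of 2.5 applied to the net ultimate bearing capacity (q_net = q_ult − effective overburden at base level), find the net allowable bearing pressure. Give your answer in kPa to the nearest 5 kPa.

Overburden at base level: q = 17.7 × 2.38 = 42.126 kPa.
Cohesion term c·N_c·s_c = 116 × 5.14 × 1.3 = 775.11 kPa; surcharge term q·N_q = 42.126 × 1 = 42.126 kPa.
q_ult = 775.11 + 42.126 = 817.24 kPa.
Net ultimate: q_net = 817.24 − 42.126 = 775.11 kPa.
q_all(net) = 775.11 / 2.5 = 310.04 kPa.

q_all(net) ≈ 310 kPa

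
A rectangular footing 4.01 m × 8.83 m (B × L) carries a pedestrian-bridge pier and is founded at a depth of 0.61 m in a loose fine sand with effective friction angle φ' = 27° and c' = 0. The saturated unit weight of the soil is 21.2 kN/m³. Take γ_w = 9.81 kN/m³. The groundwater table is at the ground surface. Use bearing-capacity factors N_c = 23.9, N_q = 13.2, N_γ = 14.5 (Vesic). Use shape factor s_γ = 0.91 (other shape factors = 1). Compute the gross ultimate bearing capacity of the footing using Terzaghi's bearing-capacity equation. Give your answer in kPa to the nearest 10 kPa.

q_ult ≈ 390 kPa

Water table at ground surface, so effective unit weight γ' = 21.2 − 9.81 = 11.39 kN/m³ is used throughout; overburden q = 11.39 × 0.61 = 6.9479 kPa; the same γ' applies in the ½γBN_γ term.
Surcharge term q·N_q = 6.9479 × 13.2 = 91.712 kPa; self-weight term 0.5·γ·B·N_γ·s_γ = 0.5 × 11.39 × 4.01 × 14.5 × 0.91 = 301.33 kPa.
q_ult = 91.712 + 301.33 = 393.05 kPa.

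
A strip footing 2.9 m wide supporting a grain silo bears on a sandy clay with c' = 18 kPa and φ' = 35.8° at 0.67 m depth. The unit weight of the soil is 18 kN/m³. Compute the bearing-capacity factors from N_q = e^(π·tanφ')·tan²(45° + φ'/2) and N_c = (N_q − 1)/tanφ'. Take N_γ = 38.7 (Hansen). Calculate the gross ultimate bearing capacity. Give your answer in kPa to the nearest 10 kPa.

q_ult ≈ 2350 kPa

tan35.8° = 0.7212, so N_q = e^(π×0.7212)·tan²(62.9°) = 9.639 × 3.819 = 36.81.
N_c = (36.81 − 1)/tan35.8° = 49.65.
Overburden at base level: q = 18 × 0.67 = 12.06 kPa.
Cohesion term c·N_c = 18 × 49.649 = 893.69 kPa; surcharge term q·N_q = 12.06 × 36.808 = 443.91 kPa; self-weight term 0.5·γ·B·N_γ = 0.5 × 18 × 2.9 × 38.7 = 1010.1 kPa.
q_ult = 893.69 + 443.91 + 1010.1 = 2347.7 kPa.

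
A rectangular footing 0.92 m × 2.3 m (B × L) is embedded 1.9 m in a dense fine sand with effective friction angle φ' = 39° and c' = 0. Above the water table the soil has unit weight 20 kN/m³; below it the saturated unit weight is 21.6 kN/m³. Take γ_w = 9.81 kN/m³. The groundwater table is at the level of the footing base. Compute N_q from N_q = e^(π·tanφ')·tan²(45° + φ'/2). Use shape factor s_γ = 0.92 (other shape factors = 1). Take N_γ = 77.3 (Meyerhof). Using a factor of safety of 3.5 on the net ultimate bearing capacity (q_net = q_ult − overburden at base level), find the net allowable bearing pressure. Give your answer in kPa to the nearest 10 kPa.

q_all(net) ≈ 710 kPa

N_q = e^(π·tan39°)·tan²(64.5°) = 55.96.
q = γ·D_f = 20 × 1.9 = 38 kPa.
For the ½γBN_γ term take γ' = 21.6 − 9.81 = 11.79 kN/m³ (soil below base is submerged).
q·N_q = 38 × 55.957 = 2126.4 kPa
0.5·γ·B·N_γ·s_γ = 0.5 × 11.79 × 0.92 × 77.3 × 0.92 = 385.69 kPa
q_ult = 2126.4 + 385.69 = 2512.1 kPa.
q_net = 2512.1 − 38 = 2474.1 kPa.
q_all(net) = 2474.1 / 3.5 = 706.88 kPa.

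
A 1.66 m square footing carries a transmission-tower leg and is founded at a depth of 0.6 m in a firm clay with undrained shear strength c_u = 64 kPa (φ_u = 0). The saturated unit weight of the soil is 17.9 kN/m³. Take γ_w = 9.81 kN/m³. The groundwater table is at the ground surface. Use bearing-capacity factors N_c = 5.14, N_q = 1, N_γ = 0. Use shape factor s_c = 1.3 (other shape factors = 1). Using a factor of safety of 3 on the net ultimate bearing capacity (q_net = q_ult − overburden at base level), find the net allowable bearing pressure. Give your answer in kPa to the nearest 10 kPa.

q_all(net) ≈ 140 kPa

With the water table at the surface the whole profile is submerged: γ' = 17.9 − 9.81 = 8.09 kN/m³, so q = γ'·D_f = 4.854 kPa.
q_ult = c·N_c·s_c + q·N_q
     = 64 × 5.14 × 1.3 + 4.854 × 1
     = 427.65 + 4.854 = 432.5 kPa.
q_net = 432.5 − 4.854 = 427.65 kPa.
q_all(net) = 427.65 / 3 = 142.55 kPa.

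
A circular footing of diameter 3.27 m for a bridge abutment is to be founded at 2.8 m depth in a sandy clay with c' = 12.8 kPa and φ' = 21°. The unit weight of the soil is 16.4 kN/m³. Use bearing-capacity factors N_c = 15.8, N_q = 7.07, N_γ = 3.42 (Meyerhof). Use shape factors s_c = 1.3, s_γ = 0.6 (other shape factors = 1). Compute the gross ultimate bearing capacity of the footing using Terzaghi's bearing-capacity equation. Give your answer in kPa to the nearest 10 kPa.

q = γ·D_f = 16.4 × 2.8 = 45.92 kPa.
c·N_c·s_c = 12.8 × 15.8 × 1.3 = 262.91 kPa
q·N_q = 45.92 × 7.07 = 324.65 kPa
0.5·γ·B·N_γ·s_γ = 0.5 × 16.4 × 3.27 × 3.42 × 0.6 = 55.022 kPa
q_ult = 262.91 + 324.65 + 55.022 = 642.59 kPa.

q_ult ≈ 640 kPa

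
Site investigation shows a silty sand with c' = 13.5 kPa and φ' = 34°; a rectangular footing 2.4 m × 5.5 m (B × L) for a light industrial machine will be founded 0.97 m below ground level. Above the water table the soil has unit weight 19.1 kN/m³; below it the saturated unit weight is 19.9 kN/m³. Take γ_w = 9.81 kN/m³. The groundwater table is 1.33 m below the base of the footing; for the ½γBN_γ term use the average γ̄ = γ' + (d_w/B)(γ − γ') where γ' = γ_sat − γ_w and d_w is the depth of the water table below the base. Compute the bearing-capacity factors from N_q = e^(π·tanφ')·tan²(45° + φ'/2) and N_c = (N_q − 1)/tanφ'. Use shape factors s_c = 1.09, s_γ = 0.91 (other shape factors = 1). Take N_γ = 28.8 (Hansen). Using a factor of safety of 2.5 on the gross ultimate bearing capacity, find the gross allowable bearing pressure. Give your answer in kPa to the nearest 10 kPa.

N_q = e^(π·tan34°)·tan²(62°) = 29.44; N_c = (N_q − 1)/tanφ' = 42.16.
Effective surcharge at the founding depth q = γ·D_f = 19.1 × 0.97 = 18.527 kPa.
With d_w = 1.33 m < B, γ̄ = 10.09 + (1.33/2.4) × (19.1 − 10.09) = 15.083 kN/m³.
q_ult = c·N_c·s_c + q·N_q + 0.5·γ·B·N_γ·s_γ
     = 13.5 × 42.164 × 1.09 + 18.527 × 29.44 + 0.5 × 15.083 × 2.4 × 28.8 × 0.91
     = 620.44 + 545.43 + 474.36 = 1640.2 kPa.
q_all = 1640.2 / 2.5 = 656.09 kPa.

q_all ≈ 660 kPa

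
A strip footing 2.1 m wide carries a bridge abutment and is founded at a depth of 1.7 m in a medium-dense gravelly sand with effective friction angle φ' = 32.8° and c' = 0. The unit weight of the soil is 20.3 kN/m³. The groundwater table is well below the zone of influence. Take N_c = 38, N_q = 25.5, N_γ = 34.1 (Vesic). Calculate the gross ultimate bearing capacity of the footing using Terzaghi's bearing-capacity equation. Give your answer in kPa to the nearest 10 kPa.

Overburden at base level: q = 20.3 × 1.7 = 34.51 kPa.
Surcharge term q·N_q = 34.51 × 25.5 = 880 kPa; self-weight term 0.5·γ·B·N_γ = 0.5 × 20.3 × 2.1 × 34.1 = 726.84 kPa.
q_ult = 880 + 726.84 = 1606.8 kPa.

q_ult ≈ 1610 kPa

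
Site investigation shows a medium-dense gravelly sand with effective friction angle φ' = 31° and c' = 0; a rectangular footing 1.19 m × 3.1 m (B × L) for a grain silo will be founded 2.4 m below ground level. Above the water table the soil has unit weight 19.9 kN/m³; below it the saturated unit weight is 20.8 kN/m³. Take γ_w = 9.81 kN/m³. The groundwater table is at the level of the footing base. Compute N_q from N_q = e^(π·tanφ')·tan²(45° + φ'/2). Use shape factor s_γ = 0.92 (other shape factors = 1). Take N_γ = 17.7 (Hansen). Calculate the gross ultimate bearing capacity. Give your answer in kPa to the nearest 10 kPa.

tan31° = 0.6009, so N_q = e^(π×0.6009)·tan²(60.5°) = 6.604 × 3.124 = 20.63.
q = γ·D_f = 19.9 × 2.4 = 47.76 kPa.
For the ½γBN_γ term take γ' = 20.8 − 9.81 = 10.99 kN/m³ (soil below base is submerged).
q·N_q = 47.76 × 20.631 = 985.33 kPa
0.5·γ·B·N_γ·s_γ = 0.5 × 10.99 × 1.19 × 17.7 × 0.92 = 106.48 kPa
q_ult = 985.33 + 106.48 = 1091.8 kPa.

q_ult ≈ 1090 kPa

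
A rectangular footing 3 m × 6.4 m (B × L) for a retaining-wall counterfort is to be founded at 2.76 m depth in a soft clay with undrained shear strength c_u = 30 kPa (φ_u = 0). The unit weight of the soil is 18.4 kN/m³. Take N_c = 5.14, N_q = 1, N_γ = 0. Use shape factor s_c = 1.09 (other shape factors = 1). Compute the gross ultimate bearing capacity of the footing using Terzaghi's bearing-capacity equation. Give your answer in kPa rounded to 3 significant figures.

q_ult ≈ 219 kPa

q = γ·D_f = 18.4 × 2.76 = 50.784 kPa.
c·N_c·s_c = 30 × 5.14 × 1.09 = 168.08 kPa
q·N_q = 50.784 × 1 = 50.784 kPa
q_ult = 168.08 + 50.784 = 218.86 kPa.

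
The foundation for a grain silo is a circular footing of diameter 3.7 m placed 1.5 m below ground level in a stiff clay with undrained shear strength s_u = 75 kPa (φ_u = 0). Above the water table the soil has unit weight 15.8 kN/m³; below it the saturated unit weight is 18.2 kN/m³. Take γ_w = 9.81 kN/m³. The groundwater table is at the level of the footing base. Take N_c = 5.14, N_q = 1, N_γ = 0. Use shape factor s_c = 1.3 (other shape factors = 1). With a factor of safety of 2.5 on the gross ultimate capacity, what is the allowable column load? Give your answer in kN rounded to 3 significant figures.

P_all ≈ 2260 kN

Overburden at base level: q = 15.8 × 1.5 = 23.7 kPa.
Cohesion term c·N_c·s_c = 75 × 5.14 × 1.3 = 501.15 kPa; surcharge term q·N_q = 23.7 × 1 = 23.7 kPa.
q_ult = 501.15 + 23.7 = 524.85 kPa.
Gross allowable pressure q_all = 524.85 / 2.5 = 209.94 kPa.
Footing area = 10.7521 m², so allowable column load = 209.94 × 10.7521 = 2257.3 kN.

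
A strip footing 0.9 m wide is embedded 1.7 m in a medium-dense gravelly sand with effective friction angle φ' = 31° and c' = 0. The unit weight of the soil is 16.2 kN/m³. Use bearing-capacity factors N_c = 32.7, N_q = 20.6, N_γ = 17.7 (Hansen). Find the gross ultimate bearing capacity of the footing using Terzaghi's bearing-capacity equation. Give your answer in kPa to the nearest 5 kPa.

Overburden at base level: q = 16.2 × 1.7 = 27.54 kPa.
Surcharge term q·N_q = 27.54 × 20.6 = 567.32 kPa; self-weight term 0.5·γ·B·N_γ = 0.5 × 16.2 × 0.9 × 17.7 = 129.03 kPa.
q_ult = 567.32 + 129.03 = 696.36 kPa.

q_ult ≈ 695 kPa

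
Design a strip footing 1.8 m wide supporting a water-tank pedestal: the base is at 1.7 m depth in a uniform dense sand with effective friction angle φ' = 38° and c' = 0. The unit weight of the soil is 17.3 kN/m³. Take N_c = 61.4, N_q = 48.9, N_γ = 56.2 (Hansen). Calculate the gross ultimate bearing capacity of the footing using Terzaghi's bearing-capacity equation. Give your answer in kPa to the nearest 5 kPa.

Overburden at base level: q = 17.3 × 1.7 = 29.41 kPa.
Surcharge term q·N_q = 29.41 × 48.9 = 1438.1 kPa; self-weight term 0.5·γ·B·N_γ = 0.5 × 17.3 × 1.8 × 56.2 = 875.03 kPa.
q_ult = 1438.1 + 875.03 = 2313.2 kPa.

q_ult ≈ 2315 kPa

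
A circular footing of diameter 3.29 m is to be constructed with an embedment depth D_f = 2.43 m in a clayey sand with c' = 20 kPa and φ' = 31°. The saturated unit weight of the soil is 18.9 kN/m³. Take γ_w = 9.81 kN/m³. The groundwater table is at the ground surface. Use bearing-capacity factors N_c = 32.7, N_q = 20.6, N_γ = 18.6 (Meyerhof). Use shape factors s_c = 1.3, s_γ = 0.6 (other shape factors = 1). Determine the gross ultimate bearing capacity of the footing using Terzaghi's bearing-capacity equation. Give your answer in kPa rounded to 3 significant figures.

With the water table at the surface the whole profile is submerged: γ' = 18.9 − 9.81 = 9.09 kN/m³, so q = γ'·D_f = 22.089 kPa; the same γ' applies in the ½γBN_γ term.
q_ult = c·N_c·s_c + q·N_q + 0.5·γ·B·N_γ·s_γ
     = 20 × 32.7 × 1.3 + 22.089 × 20.6 + 0.5 × 9.09 × 3.29 × 18.6 × 0.6
     = 850.2 + 455.03 + 166.88 = 1472.1 kPa.

q_ult ≈ 1470 kPa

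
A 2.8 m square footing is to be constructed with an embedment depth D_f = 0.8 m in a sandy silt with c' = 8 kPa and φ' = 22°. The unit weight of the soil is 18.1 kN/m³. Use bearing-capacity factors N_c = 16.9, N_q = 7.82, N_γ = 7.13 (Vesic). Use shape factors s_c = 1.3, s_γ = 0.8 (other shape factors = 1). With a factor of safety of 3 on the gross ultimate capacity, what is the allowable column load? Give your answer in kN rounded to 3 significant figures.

P_all ≈ 1130 kN

Overburden at base level: q = 18.1 × 0.8 = 14.48 kPa.
Cohesion term c·N_c·s_c = 8 × 16.9 × 1.3 = 175.76 kPa; surcharge term q·N_q = 14.48 × 7.82 = 113.23 kPa; self-weight term 0.5·γ·B·N_γ·s_γ = 0.5 × 18.1 × 2.8 × 7.13 × 0.8 = 144.54 kPa.
q_ult = 175.76 + 113.23 + 144.54 = 433.53 kPa.
Gross allowable pressure q_all = 433.53 / 3 = 144.51 kPa.
Footing area = 7.84 m², so allowable column load = 144.51 × 7.84 = 1133 kN.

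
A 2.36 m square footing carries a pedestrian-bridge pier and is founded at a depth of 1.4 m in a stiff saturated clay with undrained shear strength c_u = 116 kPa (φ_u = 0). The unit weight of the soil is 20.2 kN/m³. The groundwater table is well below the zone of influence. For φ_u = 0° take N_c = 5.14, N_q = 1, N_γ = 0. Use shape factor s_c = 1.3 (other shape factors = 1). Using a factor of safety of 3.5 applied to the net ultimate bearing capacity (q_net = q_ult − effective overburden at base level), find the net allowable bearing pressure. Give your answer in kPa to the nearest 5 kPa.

q_all(net) ≈ 220 kPa

Overburden at base level: q = 20.2 × 1.4 = 28.28 kPa.
Cohesion term c·N_c·s_c = 116 × 5.14 × 1.3 = 775.11 kPa; surcharge term q·N_q = 28.28 × 1 = 28.28 kPa.
q_ult = 775.11 + 28.28 = 803.39 kPa.
Net ultimate: q_net = 803.39 − 28.28 = 775.11 kPa.
q_all(net) = 775.11 / 3.5 = 221.46 kPa.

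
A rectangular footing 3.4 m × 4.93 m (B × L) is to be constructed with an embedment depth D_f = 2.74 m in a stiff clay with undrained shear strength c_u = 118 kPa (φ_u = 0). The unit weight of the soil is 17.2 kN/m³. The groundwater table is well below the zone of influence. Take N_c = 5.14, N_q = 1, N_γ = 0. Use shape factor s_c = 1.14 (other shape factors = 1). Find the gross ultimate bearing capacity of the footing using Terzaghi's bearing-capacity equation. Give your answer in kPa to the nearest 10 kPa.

q_ult ≈ 740 kPa

Effective surcharge at the founding depth q = γ·D_f = 17.2 × 2.74 = 47.128 kPa.
q_ult = c·N_c·s_c + q·N_q
     = 118 × 5.14 × 1.14 + 47.128 × 1
     = 691.43 + 47.128 = 738.56 kPa.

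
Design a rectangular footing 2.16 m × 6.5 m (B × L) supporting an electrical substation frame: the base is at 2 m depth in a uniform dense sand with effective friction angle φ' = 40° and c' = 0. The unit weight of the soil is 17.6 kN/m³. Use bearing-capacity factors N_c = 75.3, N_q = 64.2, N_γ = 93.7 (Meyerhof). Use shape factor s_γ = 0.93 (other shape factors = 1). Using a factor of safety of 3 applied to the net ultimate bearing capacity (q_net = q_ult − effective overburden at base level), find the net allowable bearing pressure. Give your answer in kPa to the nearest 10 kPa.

q_all(net) ≈ 1290 kPa

q = γ·D_f = 17.6 × 2 = 35.2 kPa.
q·N_q = 35.2 × 64.2 = 2259.8 kPa
0.5·γ·B·N_γ·s_γ = 0.5 × 17.6 × 2.16 × 93.7 × 0.93 = 1656.4 kPa
q_ult = 2259.8 + 1656.4 = 3916.2 kPa.
Net ultimate: q_net = 3916.2 − 35.2 = 3881 kPa.
q_all(net) = 3881 / 3 = 1293.7 kPa.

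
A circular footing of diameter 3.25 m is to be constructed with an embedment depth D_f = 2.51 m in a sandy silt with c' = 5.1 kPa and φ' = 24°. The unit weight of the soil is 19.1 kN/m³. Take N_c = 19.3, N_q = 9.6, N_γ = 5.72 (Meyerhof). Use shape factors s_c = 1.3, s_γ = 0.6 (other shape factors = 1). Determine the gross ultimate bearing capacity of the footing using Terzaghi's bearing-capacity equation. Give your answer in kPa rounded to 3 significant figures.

q_ult ≈ 695 kPa

q = γ·D_f = 19.1 × 2.51 = 47.941 kPa.
c·N_c·s_c = 5.1 × 19.3 × 1.3 = 127.96 kPa
q·N_q = 47.941 × 9.6 = 460.23 kPa
0.5·γ·B·N_γ·s_γ = 0.5 × 19.1 × 3.25 × 5.72 × 0.6 = 106.52 kPa
q_ult = 127.96 + 460.23 + 106.52 = 694.71 kPa.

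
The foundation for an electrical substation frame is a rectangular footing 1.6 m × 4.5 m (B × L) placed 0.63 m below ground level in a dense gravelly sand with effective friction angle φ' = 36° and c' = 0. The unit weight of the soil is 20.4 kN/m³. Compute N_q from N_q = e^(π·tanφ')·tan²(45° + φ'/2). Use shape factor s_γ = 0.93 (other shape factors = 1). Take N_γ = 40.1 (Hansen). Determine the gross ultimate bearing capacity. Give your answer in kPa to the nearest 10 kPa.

tan36° = 0.7265, so N_q = e^(π×0.7265)·tan²(63°) = 9.801 × 3.852 = 37.75.
Effective surcharge at the founding depth q = γ·D_f = 20.4 × 0.63 = 12.852 kPa.
q_ult = q·N_q + 0.5·γ·B·N_γ·s_γ
     = 12.852 × 37.752 + 0.5 × 20.4 × 1.6 × 40.1 × 0.93
     = 485.2 + 608.62 = 1093.8 kPa.

q_ult ≈ 1090 kPa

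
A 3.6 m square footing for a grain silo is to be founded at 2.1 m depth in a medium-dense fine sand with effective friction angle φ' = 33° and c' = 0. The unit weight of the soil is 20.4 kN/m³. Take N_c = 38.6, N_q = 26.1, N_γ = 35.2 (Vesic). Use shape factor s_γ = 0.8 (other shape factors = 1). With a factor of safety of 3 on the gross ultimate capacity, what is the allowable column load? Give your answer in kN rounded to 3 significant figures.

Effective surcharge at the founding depth q = γ·D_f = 20.4 × 2.1 = 42.84 kPa.
q_ult = q·N_q + 0.5·γ·B·N_γ·s_γ
     = 42.84 × 26.1 + 0.5 × 20.4 × 3.6 × 35.2 × 0.8
     = 1118.1 + 1034 = 2152.2 kPa.
Gross allowable pressure q_all = 2152.2 / 3 = 717.39 kPa.
Footing area = 12.96 m², so allowable column load = 717.39 × 12.96 = 9297.3 kN.

P_all ≈ 9300 kN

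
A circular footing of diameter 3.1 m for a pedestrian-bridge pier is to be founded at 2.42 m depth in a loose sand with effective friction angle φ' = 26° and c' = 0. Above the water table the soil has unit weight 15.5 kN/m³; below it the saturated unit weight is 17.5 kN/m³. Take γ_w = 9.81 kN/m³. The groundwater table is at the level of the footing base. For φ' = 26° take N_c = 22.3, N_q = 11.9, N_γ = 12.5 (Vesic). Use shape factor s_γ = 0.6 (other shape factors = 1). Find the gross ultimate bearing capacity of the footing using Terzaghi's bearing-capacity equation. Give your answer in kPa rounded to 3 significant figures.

q_ult ≈ 536 kPa

q = γ·D_f = 15.5 × 2.42 = 37.51 kPa.
For the ½γBN_γ term take γ' = 17.5 − 9.81 = 7.69 kN/m³ (soil below base is submerged).
q·N_q = 37.51 × 11.9 = 446.37 kPa
0.5·γ·B·N_γ·s_γ = 0.5 × 7.69 × 3.1 × 12.5 × 0.6 = 89.396 kPa
q_ult = 446.37 + 89.396 = 535.77 kPa.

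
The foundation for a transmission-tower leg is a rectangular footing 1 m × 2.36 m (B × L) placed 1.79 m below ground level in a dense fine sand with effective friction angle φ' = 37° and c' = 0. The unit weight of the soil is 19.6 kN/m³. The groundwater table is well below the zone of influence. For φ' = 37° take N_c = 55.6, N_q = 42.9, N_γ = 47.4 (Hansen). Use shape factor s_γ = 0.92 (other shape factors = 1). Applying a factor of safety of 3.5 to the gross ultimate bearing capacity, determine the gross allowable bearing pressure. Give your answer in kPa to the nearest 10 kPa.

q_all ≈ 550 kPa

Overburden at base level: q = 19.6 × 1.79 = 35.084 kPa.
Surcharge term q·N_q = 35.084 × 42.9 = 1505.1 kPa; self-weight term 0.5·γ·B·N_γ·s_γ = 0.5 × 19.6 × 1 × 47.4 × 0.92 = 427.36 kPa.
q_ult = 1505.1 + 427.36 = 1932.5 kPa.
q_all = q_ult / FS = 1932.5 / 3.5 = 552.13 kPa.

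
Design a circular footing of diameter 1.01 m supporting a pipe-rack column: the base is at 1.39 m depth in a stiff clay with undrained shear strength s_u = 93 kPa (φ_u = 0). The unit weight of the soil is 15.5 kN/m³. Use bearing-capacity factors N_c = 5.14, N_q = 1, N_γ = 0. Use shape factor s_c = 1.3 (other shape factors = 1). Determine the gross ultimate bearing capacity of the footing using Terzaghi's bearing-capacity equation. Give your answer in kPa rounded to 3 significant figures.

Effective surcharge at the founding depth q = γ·D_f = 15.5 × 1.39 = 21.545 kPa.
q_ult = c·N_c·s_c + q·N_q
     = 93 × 5.14 × 1.3 + 21.545 × 1
     = 621.43 + 21.545 = 642.97 kPa.

q_ult ≈ 643 kPa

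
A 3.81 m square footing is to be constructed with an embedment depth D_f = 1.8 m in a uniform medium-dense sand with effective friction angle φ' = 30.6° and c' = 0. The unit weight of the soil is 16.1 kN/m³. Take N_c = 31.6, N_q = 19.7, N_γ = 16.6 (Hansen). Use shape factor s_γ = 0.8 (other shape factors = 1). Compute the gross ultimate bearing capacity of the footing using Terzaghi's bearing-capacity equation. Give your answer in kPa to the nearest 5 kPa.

q_ult ≈ 980 kPa

Overburden at base level: q = 16.1 × 1.8 = 28.98 kPa.
Surcharge term q·N_q = 28.98 × 19.7 = 570.91 kPa; self-weight term 0.5·γ·B·N_γ·s_γ = 0.5 × 16.1 × 3.81 × 16.6 × 0.8 = 407.3 kPa.
q_ult = 570.91 + 407.3 = 978.21 kPa.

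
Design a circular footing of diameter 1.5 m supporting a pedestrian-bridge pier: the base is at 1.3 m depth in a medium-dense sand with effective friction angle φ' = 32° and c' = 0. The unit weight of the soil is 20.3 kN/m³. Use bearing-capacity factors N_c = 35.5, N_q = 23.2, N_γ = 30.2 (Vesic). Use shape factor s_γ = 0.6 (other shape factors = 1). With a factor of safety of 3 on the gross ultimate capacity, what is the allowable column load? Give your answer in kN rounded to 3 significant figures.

q = γ·D_f = 20.3 × 1.3 = 26.39 kPa.
q·N_q = 26.39 × 23.2 = 612.25 kPa
0.5·γ·B·N_γ·s_γ = 0.5 × 20.3 × 1.5 × 30.2 × 0.6 = 275.88 kPa
q_ult = 612.25 + 275.88 = 888.12 kPa.
Gross allowable pressure q_all = 888.12 / 3 = 296.04 kPa.
Footing area = 1.7671 m², so allowable column load = 296.04 × 1.7671 = 523.14 kN.

P_all ≈ 523 kN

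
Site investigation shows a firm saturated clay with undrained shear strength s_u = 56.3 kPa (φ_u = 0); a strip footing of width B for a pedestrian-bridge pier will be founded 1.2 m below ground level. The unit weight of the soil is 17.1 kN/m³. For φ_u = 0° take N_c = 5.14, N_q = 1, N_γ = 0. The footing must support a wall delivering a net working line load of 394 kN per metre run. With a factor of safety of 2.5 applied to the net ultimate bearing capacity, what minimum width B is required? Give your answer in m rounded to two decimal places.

B = 3.40 m

Effective surcharge at the founding depth q = γ·D_f = 17.1 × 1.2 = 20.52 kPa.
q_ult = c·N_c + q·N_q
     = 56.3 × 5.14 + 20.52 × 1
     = 289.38 + 20.52 = 309.9 kPa.
For φ = 0 the ½γBN_γ term vanishes, so q_ult is independent of B. q_net = 309.9 − 20.52 = 289.38 kPa; q_all(net) = 289.38/2.5 = 115.75 kPa.
Required width B = w / q_all(net) = 394 / 115.75 = 3.404 m.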